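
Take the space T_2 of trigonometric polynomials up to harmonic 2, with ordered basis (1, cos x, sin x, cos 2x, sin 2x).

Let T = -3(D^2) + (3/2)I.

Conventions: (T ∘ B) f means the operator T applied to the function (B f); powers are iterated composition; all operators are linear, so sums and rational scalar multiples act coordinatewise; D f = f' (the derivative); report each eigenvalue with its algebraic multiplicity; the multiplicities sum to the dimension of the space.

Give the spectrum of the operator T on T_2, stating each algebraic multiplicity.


λ = 3/2 (multiplicity 1), λ = 9/2 (multiplicity 2), λ = 27/2 (multiplicity 2)

image of 1: 3/2
image of cos x: (9/2)cos x
image of sin x: (9/2)sin x
image of cos 2x: (27/2)cos 2x
image of sin 2x: (27/2)sin 2x
the matrix is diagonal; its diagonal is (3/2, 9/2, 9/2, 27/2, 27/2)
for a triangular matrix the eigenvalues are the diagonal entries, with algebraic multiplicity their repetition count


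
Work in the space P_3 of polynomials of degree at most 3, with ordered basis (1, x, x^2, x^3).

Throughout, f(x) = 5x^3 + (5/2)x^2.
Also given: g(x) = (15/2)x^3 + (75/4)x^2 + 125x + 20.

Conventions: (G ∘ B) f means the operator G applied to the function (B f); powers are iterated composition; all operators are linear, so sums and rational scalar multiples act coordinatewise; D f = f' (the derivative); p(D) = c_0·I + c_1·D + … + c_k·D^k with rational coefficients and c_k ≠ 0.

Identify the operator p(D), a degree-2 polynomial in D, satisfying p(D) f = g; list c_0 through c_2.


p(D) = (3/2)·I + D + 4·D^2, i.e. c_0 = 3/2, c_1 = 1, c_2 = 4

D^0 f = 5x^3 + (5/2)x^2
D^1 f = 15x^2 + 5x
D^2 f = 30x + 5
matching coefficients of g against c_0 f + c_1 Df + … from the top degree down determines the c_i
solution: c_0 = 3/2, c_1 = 1, c_2 = 4


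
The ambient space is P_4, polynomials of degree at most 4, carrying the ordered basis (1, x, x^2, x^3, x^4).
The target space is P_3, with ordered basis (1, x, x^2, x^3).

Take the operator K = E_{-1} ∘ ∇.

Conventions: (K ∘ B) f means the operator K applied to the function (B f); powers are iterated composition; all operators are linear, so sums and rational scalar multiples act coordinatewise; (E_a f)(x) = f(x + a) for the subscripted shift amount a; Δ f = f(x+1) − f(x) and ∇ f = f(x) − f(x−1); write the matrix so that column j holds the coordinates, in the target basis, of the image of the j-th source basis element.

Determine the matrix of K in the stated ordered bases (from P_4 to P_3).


image of 1: 0
image of x: 1
image of x^2: 2x - 3
image of x^3: 3x^2 - 9x + 7
image of x^4: 4x^3 - 18x^2 + 28x - 15
each image's coordinates form column j of the matrix

the matrix is [[0, 1, -3, 7, -15]; [0, 0, 2, -9, 28]; [0, 0, 0, 3, -18]; [0, 0, 0, 0, 4]] (rows listed top to bottom)


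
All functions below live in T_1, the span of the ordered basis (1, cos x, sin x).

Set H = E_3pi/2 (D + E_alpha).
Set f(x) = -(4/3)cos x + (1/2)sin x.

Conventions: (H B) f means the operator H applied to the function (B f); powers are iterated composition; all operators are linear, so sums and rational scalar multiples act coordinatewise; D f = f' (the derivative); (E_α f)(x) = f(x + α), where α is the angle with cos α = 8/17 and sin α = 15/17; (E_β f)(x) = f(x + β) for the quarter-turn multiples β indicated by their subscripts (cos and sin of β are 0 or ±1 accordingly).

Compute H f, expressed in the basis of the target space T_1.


the image equals g(x) = -(140/51)cos x + (16/51)sin x

D f = (1/2)cos x + (4/3)sin x
E_alpha f = -(19/102)cos x + (24/17)sin x
(D + E_alpha) f = (16/51)cos x + (140/51)sin x
E_3pi/2 (D + E_alpha) f = -(140/51)cos x + (16/51)sin x


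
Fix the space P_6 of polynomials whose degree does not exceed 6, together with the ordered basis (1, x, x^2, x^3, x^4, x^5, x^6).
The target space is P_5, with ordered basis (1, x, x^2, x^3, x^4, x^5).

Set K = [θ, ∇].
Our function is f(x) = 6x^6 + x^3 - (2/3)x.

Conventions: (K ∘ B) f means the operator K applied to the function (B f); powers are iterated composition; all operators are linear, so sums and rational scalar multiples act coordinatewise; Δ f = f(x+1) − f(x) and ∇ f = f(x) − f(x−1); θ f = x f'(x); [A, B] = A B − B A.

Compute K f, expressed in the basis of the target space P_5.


g(x) = -36x^5 + 180x^4 - 360x^3 + 357x^2 - 174x + 101/3

∇ f = 36x^5 - 90x^4 + 120x^3 - 87x^2 + 33x - 17/3
θ ∇ f = 180x^5 - 360x^4 + 360x^3 - 174x^2 + 33x
θ f = 36x^6 + 3x^3 - (2/3)x
∇ θ f = 216x^5 - 540x^4 + 720x^3 - 531x^2 + 207x - 101/3
[θ, ∇] f = -36x^5 + 180x^4 - 360x^3 + 357x^2 - 174x + 101/3


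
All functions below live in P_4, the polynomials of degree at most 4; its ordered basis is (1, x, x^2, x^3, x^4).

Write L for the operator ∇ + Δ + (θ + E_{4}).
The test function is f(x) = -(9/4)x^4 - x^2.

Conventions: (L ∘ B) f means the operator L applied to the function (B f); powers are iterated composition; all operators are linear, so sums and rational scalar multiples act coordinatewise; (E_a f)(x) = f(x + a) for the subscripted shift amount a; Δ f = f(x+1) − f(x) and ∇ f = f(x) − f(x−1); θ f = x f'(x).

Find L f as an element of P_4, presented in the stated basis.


∇ f = -9x^3 + (27/2)x^2 - 11x + 13/4
Δ f = -9x^3 - (27/2)x^2 - 11x - 13/4
θ f = -9x^4 - 2x^2
E_{4} f = -(9/4)x^4 - 36x^3 - 217x^2 - 584x - 592
(θ + E_{4}) f = -(45/4)x^4 - 36x^3 - 219x^2 - 584x - 592
(∇ + Δ + (θ + E_{4})) f = -(45/4)x^4 - 54x^3 - 219x^2 - 606x - 592

the image equals g(x) = -(45/4)x^4 - 54x^3 - 219x^2 - 606x - 592


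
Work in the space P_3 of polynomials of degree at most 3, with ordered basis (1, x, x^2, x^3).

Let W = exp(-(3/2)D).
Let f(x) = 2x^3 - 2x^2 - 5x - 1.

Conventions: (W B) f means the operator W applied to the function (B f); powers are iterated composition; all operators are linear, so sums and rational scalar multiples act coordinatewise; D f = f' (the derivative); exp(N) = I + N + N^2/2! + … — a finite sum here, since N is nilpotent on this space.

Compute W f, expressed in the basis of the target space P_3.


the image equals g(x) = 2x^3 - 11x^2 + (29/2)x - 19/4

order-1 term: -9x^2 + 6x + 15/2
order-2 term: (27/2)x - 9/2
order-3 term: -27/4
the series for exp(-(3/2)D) f terminates at order 3
exp(-(3/2)D) f = 2x^3 - 11x^2 + (29/2)x - 19/4


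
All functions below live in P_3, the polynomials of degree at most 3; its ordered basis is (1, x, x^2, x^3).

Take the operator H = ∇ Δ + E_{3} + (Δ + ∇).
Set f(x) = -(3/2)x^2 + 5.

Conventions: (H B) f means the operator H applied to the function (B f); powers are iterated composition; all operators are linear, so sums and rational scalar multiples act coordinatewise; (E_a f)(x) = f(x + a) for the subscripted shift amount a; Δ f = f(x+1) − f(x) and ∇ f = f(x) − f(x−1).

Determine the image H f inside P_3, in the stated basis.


Δ f = -3x - 3/2
∇ Δ f = -3
E_{3} f = -(3/2)x^2 - 9x - 17/2
Δ f = -3x - 3/2
∇ f = -3x + 3/2
(Δ + ∇) f = -6x
(∇ Δ + E_{3} + (Δ + ∇)) f = -(3/2)x^2 - 15x - 23/2

the image equals g(x) = -(3/2)x^2 - 15x - 23/2


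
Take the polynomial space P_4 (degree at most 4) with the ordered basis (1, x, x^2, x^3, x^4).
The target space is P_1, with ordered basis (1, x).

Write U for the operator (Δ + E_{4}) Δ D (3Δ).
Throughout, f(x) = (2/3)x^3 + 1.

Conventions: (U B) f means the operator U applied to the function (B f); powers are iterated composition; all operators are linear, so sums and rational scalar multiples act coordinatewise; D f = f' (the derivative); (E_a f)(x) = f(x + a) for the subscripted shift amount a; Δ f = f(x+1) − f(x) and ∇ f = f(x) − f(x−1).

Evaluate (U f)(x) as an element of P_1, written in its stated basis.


Δ f = 2x^2 + 2x + 2/3
(3Δ) f = 6x^2 + 6x + 2
D (3Δ) f = 12x + 6
Δ D (3Δ) f = 12
Δ (Δ D (3Δ)) f = 0
E_{4} (Δ D (3Δ)) f = 12
(Δ + E_{4}) (Δ D (3Δ)) f = 12

the image equals g(x) = 12


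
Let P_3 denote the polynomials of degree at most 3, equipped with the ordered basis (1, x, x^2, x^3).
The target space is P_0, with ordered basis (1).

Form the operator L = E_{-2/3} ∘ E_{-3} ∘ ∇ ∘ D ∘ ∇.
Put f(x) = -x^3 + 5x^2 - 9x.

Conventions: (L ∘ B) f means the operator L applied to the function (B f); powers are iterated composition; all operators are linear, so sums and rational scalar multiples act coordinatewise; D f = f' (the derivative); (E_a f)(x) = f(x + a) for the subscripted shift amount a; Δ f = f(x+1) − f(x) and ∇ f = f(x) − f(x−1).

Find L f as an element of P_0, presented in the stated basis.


∇ f = -3x^2 + 13x - 15
D ∇ f = -6x + 13
∇ (D ∘ ∇) f = -6
E_{-3} ∇ (D ∘ ∇) f = -6
E_{-2/3} E_{-3} ∇ (D ∘ ∇) f = -6

g(x) = -6


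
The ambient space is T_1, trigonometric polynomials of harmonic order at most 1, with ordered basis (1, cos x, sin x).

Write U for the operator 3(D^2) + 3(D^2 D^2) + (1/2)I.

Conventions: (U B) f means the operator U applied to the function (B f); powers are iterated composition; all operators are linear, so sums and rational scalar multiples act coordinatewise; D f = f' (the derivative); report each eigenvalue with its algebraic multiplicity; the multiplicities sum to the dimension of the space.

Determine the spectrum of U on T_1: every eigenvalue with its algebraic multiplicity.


image of 1: 1/2
image of cos x: (1/2)cos x
image of sin x: (1/2)sin x
the matrix is diagonal; its diagonal is (1/2, 1/2, 1/2)
for a triangular matrix the eigenvalues are the diagonal entries, with algebraic multiplicity their repetition count

λ = 1/2 (multiplicity 3)


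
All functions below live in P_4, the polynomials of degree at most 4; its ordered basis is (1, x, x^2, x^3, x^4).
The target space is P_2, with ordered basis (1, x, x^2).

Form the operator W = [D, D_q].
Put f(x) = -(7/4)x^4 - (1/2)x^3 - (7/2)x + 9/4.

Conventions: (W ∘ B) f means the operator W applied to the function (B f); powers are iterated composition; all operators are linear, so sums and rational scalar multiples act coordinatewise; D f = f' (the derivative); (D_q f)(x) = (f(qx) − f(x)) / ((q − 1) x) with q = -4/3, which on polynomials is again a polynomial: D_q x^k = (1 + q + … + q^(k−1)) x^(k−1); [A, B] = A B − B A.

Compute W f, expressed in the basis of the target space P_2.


the image equals g(x) = (539/36)x^2 - (35/18)x

D_q f = (175/108)x^3 - (13/18)x^2 - 7/2
D D_q f = (175/36)x^2 - (13/9)x
D f = -7x^3 - (3/2)x^2 - 7/2
D_q D f = -(91/9)x^2 + (1/2)x
[D, D_q] f = (539/36)x^2 - (35/18)x


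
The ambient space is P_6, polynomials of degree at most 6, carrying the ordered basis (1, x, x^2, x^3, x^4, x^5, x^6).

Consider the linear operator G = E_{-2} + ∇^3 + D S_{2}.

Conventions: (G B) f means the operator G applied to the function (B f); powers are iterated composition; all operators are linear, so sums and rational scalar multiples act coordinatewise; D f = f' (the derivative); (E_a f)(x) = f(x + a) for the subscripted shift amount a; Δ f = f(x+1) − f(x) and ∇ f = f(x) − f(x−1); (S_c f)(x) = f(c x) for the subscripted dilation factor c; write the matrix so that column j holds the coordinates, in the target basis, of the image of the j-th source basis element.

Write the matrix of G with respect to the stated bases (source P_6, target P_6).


image of 1: 1
image of x: x
image of x^2: x^2 + 4x + 4
image of x^3: x^3 + 18x^2 + 12x - 2
image of x^4: x^4 + 56x^3 + 24x^2 - 8x - 20
image of x^5: x^5 + 150x^4 + 40x^3 - 20x^2 - 100x + 118
image of x^6: x^6 + 372x^5 + 60x^4 - 40x^3 - 300x^2 + 708x - 476
each image's coordinates form column j of the matrix

the matrix is [[1, 0, 4, -2, -20, 118, -476]; [0, 1, 4, 12, -8, -100, 708]; [0, 0, 1, 18, 24, -20, -300]; [0, 0, 0, 1, 56, 40, -40]; [0, 0, 0, 0, 1, 150, 60]; [0, 0, 0, 0, 0, 1, 372]; [0, 0, 0, 0, 0, 0, 1]] (rows listed top to bottom)


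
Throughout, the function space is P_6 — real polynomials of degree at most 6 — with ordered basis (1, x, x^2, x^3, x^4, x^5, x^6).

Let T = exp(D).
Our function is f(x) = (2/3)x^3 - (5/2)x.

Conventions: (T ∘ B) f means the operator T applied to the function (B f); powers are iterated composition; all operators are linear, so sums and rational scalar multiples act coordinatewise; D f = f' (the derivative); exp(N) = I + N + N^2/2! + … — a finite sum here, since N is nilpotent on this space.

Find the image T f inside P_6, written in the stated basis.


order-1 term: 2x^2 - 5/2
order-2 term: 2x
order-3 term: 2/3
the series for exp(D) f terminates at order 3
exp(D) f = (2/3)x^3 + 2x^2 - (1/2)x - 11/6

the image equals g(x) = (2/3)x^3 + 2x^2 - (1/2)x - 11/6


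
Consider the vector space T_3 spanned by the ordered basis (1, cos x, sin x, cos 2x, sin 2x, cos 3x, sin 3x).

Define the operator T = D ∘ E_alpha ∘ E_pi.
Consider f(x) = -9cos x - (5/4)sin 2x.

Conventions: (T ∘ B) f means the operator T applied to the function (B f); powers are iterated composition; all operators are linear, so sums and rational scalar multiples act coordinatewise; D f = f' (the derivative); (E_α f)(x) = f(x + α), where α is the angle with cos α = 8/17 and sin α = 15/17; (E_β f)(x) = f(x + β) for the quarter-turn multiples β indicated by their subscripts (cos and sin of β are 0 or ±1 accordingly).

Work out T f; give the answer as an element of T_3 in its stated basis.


g(x) = -(135/17)cos x - (72/17)sin x + (805/578)cos 2x + (600/289)sin 2x

E_pi f = 9cos x - (5/4)sin 2x
E_alpha E_pi f = (72/17)cos x - (135/17)sin x - (300/289)cos 2x + (805/1156)sin 2x
D E_alpha E_pi f = -(135/17)cos x - (72/17)sin x + (805/578)cos 2x + (600/289)sin 2x


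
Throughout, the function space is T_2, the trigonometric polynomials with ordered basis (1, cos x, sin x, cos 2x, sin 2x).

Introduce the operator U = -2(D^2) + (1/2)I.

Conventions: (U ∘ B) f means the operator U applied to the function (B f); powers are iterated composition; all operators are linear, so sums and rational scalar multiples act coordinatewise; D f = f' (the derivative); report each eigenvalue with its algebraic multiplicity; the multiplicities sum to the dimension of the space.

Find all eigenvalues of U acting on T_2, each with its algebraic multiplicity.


λ = 1/2 (multiplicity 1), λ = 5/2 (multiplicity 2), λ = 17/2 (multiplicity 2)

image of 1: 1/2
image of cos x: (5/2)cos x
image of sin x: (5/2)sin x
image of cos 2x: (17/2)cos 2x
image of sin 2x: (17/2)sin 2x
the matrix is diagonal; its diagonal is (1/2, 5/2, 5/2, 17/2, 17/2)
for a triangular matrix the eigenvalues are the diagonal entries, with algebraic multiplicity their repetition count


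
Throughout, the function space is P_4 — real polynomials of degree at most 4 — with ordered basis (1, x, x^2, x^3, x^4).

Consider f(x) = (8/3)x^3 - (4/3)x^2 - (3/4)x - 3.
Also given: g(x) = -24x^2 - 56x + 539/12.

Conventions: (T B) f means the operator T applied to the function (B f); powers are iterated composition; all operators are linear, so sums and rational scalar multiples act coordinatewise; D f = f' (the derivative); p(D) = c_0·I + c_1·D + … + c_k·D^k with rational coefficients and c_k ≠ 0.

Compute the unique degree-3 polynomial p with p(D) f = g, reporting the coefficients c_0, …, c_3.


D^0 f = (8/3)x^3 - (4/3)x^2 - (3/4)x - 3
D^1 f = 8x^2 - (8/3)x - 3/4
D^2 f = 16x - 8/3
D^3 f = 16
matching coefficients of g against c_0 f + c_1 Df + … from the top degree down determines the c_i
solution: c_0 = 0, c_1 = -3, c_2 = -4, c_3 = 2

p(D) = -3·D − 4·D^2 + 2·D^3, i.e. c_0 = 0, c_1 = -3, c_2 = -4, c_3 = 2


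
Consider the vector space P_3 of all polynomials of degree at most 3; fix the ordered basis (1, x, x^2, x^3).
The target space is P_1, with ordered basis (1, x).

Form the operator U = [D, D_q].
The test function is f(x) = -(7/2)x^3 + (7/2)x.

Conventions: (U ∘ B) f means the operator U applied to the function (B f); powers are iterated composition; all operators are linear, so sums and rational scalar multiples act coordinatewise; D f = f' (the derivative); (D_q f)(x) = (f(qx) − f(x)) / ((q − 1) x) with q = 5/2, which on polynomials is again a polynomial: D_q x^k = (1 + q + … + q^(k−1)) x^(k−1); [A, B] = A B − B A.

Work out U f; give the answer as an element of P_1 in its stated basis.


the image equals g(x) = -(63/2)x

D_q f = -(273/8)x^2 + 7/2
D D_q f = -(273/4)x
D f = -(21/2)x^2 + 7/2
D_q D f = -(147/4)x
[D, D_q] f = -(63/2)x


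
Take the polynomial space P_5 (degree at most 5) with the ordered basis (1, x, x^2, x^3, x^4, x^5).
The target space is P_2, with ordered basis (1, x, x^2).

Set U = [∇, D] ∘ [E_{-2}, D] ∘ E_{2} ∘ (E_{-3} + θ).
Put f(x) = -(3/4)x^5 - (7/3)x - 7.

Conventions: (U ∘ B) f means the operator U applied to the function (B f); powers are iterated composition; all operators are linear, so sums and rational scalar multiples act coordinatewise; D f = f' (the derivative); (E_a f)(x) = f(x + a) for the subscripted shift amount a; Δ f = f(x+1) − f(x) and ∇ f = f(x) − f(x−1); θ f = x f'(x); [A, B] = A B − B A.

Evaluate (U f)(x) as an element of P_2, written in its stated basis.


g(x) = 0

E_{-3} f = -(3/4)x^5 + (45/4)x^4 - (135/2)x^3 + (405/2)x^2 - (3673/12)x + 729/4
θ f = -(15/4)x^5 - (7/3)x
(E_{-3} + θ) f = -(9/2)x^5 + (45/4)x^4 - (135/2)x^3 + (405/2)x^2 - (3701/12)x + 729/4
E_{2} (E_{-3} + θ) f = -(9/2)x^5 - (135/4)x^4 - (315/2)x^3 - (585/2)x^2 - (3701/12)x - 1543/12
D E_{2} (E_{-3} + θ) f = -(45/2)x^4 - 135x^3 - (945/2)x^2 - 585x - 3701/12
E_{-2} D E_{2} (E_{-3} + θ) f = -(45/2)x^4 + 45x^3 - (405/2)x^2 + 405x - 3701/12
E_{-2} E_{2} (E_{-3} + θ) f = -(9/2)x^5 + (45/4)x^4 - (135/2)x^3 + (405/2)x^2 - (3701/12)x + 729/4
D E_{-2} E_{2} (E_{-3} + θ) f = -(45/2)x^4 + 45x^3 - (405/2)x^2 + 405x - 3701/12
[E_{-2}, D] E_{2} (E_{-3} + θ) f = 0
D [E_{-2}, D] E_{2} (E_{-3} + θ) f = 0
∇ D [E_{-2}, D] E_{2} (E_{-3} + θ) f = 0
∇ [E_{-2}, D] E_{2} (E_{-3} + θ) f = 0
D ∇ [E_{-2}, D] E_{2} (E_{-3} + θ) f = 0
[∇, D] [E_{-2}, D] E_{2} (E_{-3} + θ) f = 0


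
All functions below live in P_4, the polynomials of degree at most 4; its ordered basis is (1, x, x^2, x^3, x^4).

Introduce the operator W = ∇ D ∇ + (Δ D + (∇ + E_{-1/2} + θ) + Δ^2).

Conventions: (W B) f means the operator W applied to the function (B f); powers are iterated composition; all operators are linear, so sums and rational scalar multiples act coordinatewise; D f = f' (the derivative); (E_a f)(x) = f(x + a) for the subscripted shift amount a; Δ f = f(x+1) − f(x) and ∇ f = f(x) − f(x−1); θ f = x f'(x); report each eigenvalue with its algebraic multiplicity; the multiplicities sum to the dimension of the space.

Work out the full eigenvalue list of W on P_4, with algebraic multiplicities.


λ = 1 (multiplicity 1), λ = 2 (multiplicity 1), λ = 3 (multiplicity 1), λ = 4 (multiplicity 1), λ = 5 (multiplicity 1)

image of 1: 1
image of x: 2x + 1/2
image of x^2: 3x^2 + x + 13/4
image of x^3: 4x^3 + (3/2)x^2 + (39/4)x + 127/8
image of x^4: 5x^4 + 2x^3 + (39/2)x^2 + (127/2)x - 111/16
the matrix is upper triangular; its diagonal is (1, 2, 3, 4, 5)
for a triangular matrix the eigenvalues are the diagonal entries, with algebraic multiplicity their repetition count


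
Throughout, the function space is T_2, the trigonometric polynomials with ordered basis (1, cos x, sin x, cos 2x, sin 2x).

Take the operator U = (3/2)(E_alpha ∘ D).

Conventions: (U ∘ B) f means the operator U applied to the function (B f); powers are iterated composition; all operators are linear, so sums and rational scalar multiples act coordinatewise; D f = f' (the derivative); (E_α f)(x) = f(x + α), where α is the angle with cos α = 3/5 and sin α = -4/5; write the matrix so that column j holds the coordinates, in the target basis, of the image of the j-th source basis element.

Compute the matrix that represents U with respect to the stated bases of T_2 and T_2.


image of 1: 0
image of cos x: (6/5)cos x - (9/10)sin x
image of sin x: (9/10)cos x + (6/5)sin x
image of cos 2x: (72/25)cos 2x + (21/25)sin 2x
image of sin 2x: -(21/25)cos 2x + (72/25)sin 2x
each image's coordinates form column j of the matrix

the matrix is [[0, 0, 0, 0, 0]; [0, 6/5, 9/10, 0, 0]; [0, -9/10, 6/5, 0, 0]; [0, 0, 0, 72/25, -21/25]; [0, 0, 0, 21/25, 72/25]] (rows listed top to bottom)


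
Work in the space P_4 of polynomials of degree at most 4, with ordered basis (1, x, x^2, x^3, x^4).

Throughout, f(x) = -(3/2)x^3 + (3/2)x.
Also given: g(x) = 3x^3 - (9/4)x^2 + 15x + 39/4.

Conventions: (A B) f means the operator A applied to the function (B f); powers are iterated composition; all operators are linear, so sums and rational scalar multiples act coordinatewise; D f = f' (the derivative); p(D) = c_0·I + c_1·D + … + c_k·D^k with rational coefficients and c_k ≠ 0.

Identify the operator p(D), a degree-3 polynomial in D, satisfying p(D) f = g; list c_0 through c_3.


c_0 = -2, c_1 = 1/2, c_2 = -2, c_3 = -1

D^0 f = -(3/2)x^3 + (3/2)x
D^1 f = -(9/2)x^2 + 3/2
D^2 f = -9x
D^3 f = -9
matching coefficients of g against c_0 f + c_1 Df + … from the top degree down determines the c_i
solution: c_0 = -2, c_1 = 1/2, c_2 = -2, c_3 = -1


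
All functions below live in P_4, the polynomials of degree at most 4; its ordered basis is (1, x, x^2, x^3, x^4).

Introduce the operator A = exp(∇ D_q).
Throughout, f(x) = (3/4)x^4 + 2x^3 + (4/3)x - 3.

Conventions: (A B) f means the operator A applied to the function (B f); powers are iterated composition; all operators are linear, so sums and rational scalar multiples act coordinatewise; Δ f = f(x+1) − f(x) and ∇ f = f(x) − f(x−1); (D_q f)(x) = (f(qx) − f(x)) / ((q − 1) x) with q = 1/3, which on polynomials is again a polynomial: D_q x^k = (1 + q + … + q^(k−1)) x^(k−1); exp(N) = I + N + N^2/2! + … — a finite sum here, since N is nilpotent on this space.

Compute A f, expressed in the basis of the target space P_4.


order-1 term: (10/3)x^2 + (22/9)x - 16/9
order-2 term: 20/9
the series for exp(∇ D_q) f terminates at order 2
exp(∇ D_q) f = (3/4)x^4 + 2x^3 + (10/3)x^2 + (34/9)x - 23/9

the image equals g(x) = (3/4)x^4 + 2x^3 + (10/3)x^2 + (34/9)x - 23/9


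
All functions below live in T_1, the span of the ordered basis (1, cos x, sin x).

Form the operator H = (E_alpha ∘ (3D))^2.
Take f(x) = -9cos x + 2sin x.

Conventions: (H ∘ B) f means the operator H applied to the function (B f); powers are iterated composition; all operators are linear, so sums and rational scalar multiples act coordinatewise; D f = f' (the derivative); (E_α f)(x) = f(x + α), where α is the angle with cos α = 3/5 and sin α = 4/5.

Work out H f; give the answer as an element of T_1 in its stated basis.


the result is g(x) = -(999/25)cos x - (1818/25)sin x

D f = 2cos x + 9sin x
(3D) f = 6cos x + 27sin x
E_alpha (3D) f = (126/5)cos x + (57/5)sin x
D (E_alpha ∘ (3D)) f = (57/5)cos x - (126/5)sin x
(3D) (E_alpha ∘ (3D)) f = (171/5)cos x - (378/5)sin x
E_alpha (3D) (E_alpha ∘ (3D)) f = -(999/25)cos x - (1818/25)sin x


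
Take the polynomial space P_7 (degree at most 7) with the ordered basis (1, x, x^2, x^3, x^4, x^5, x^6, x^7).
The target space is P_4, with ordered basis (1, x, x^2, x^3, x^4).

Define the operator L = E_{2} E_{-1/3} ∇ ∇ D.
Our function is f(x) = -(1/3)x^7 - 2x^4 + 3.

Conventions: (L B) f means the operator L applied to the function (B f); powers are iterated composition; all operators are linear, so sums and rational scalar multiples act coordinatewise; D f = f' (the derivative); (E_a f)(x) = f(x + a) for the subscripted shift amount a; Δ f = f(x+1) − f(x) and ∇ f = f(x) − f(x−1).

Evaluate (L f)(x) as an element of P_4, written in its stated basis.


the image equals g(x) = -70x^4 - (560/3)x^3 - (770/3)x^2 - (6056/27)x - 6610/81

D f = -(7/3)x^6 - 8x^3
∇ D f = -14x^5 + 35x^4 - (140/3)x^3 + 11x^2 + 10x - 17/3
∇ (∇ D) f = -70x^4 + 280x^3 - 490x^2 + 372x - 290/3
E_{-1/3} ∇ (∇ D) f = -70x^4 + (1120/3)x^3 - (2450/3)x^2 + (21664/27)x - 23194/81
E_{2} (E_{-1/3} ∇ ∇ D) f = -70x^4 - (560/3)x^3 - (770/3)x^2 - (6056/27)x - 6610/81


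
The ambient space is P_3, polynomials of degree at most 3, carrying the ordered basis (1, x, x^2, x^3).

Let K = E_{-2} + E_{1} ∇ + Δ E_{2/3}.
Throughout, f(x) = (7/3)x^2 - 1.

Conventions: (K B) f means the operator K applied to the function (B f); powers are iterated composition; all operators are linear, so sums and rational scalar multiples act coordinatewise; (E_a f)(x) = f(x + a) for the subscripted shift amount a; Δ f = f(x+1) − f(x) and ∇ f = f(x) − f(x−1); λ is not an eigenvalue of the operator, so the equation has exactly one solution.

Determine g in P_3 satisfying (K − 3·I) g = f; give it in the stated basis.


the image equals g(x) = -(7/6)x^2 - 34/9

write g with unknown coordinates in the stated basis and equate coefficients in (K − 3·I) g = f
solving from the highest basis element down gives g = -(7/6)x^2 - 34/9
check: K g = -(7/6)x^2 - 37/3
so K g − 3·g = (7/3)x^2 - 1 = f ✓


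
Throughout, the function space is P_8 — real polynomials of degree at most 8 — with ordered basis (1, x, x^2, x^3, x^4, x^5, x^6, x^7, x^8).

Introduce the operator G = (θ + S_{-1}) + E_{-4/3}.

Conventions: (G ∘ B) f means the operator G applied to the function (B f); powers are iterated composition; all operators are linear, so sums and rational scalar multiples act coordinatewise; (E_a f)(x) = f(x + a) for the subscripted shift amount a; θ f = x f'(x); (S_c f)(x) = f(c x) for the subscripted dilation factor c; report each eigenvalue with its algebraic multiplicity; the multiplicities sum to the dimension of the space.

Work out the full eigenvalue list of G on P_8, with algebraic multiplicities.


λ = 1 (multiplicity 1), λ = 2 (multiplicity 1), λ = 3 (multiplicity 1), λ = 4 (multiplicity 1), λ = 5 (multiplicity 1), λ = 6 (multiplicity 1), λ = 7 (multiplicity 1), λ = 8 (multiplicity 1), λ = 10 (multiplicity 1)

image of 1: 2
image of x: x - 4/3
image of x^2: 4x^2 - (8/3)x + 16/9
image of x^3: 3x^3 - 4x^2 + (16/3)x - 64/27
image of x^4: 6x^4 - (16/3)x^3 + (32/3)x^2 - (256/27)x + 256/81
image of x^5: 5x^5 - (20/3)x^4 + (160/9)x^3 - (640/27)x^2 + (1280/81)x - 1024/243
image of x^6: 8x^6 - 8x^5 + (80/3)x^4 - (1280/27)x^3 + (1280/27)x^2 - (2048/81)x + 4096/729
image of x^7: 7x^7 - (28/3)x^6 + (112/3)x^5 - (2240/27)x^4 + (8960/81)x^3 - (7168/81)x^2 + (28672/729)x - 16384/2187
image of x^8: 10x^8 - (32/3)x^7 + (448/9)x^6 - (3584/27)x^5 + (17920/81)x^4 - (57344/243)x^3 + (114688/729)x^2 - (131072/2187)x + 65536/6561
the matrix is upper triangular; its diagonal is (2, 1, 4, 3, 6, 5, 8, 7, 10)
for a triangular matrix the eigenvalues are the diagonal entries, with algebraic multiplicity their repetition count


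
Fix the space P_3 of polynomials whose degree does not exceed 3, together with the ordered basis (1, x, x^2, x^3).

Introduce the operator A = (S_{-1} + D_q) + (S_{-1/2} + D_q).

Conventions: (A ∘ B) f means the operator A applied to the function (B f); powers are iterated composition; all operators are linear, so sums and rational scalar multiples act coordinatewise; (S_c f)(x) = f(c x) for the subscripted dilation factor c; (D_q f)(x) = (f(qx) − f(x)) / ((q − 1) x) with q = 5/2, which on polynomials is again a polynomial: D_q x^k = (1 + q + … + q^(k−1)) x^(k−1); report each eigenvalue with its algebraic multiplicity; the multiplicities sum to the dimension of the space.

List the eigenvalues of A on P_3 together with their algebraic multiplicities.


λ = -3/2 (multiplicity 1), λ = -9/8 (multiplicity 1), λ = 5/4 (multiplicity 1), λ = 2 (multiplicity 1)

image of 1: 2
image of x: -(3/2)x + 2
image of x^2: (5/4)x^2 + 7x
image of x^3: -(9/8)x^3 + (39/2)x^2
the matrix is upper triangular; its diagonal is (2, -3/2, 5/4, -9/8)
for a triangular matrix the eigenvalues are the diagonal entries, with algebraic multiplicity their repetition count


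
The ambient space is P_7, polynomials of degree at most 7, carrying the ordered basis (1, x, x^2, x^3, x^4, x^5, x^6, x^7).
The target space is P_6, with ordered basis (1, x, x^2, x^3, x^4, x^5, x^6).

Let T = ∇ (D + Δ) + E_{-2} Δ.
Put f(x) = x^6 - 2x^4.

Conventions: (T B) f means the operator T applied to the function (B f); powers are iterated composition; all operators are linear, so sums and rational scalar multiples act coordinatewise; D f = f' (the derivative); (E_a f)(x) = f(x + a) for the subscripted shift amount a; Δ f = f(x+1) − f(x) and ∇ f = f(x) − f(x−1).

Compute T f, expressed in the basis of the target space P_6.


D f = 6x^5 - 8x^3
Δ f = 6x^5 + 15x^4 + 12x^3 + 3x^2 - 2x - 1
(D + Δ) f = 12x^5 + 15x^4 + 4x^3 + 3x^2 - 2x - 1
∇ (D + Δ) f = 60x^4 - 60x^3 + 42x^2 - 6x - 4
Δ f = 6x^5 + 15x^4 + 12x^3 + 3x^2 - 2x - 1
E_{-2} Δ f = 6x^5 - 45x^4 + 132x^3 - 189x^2 + 130x - 33
(∇ (D + Δ) + E_{-2} Δ) f = 6x^5 + 15x^4 + 72x^3 - 147x^2 + 124x - 37

the result is g(x) = 6x^5 + 15x^4 + 72x^3 - 147x^2 + 124x - 37


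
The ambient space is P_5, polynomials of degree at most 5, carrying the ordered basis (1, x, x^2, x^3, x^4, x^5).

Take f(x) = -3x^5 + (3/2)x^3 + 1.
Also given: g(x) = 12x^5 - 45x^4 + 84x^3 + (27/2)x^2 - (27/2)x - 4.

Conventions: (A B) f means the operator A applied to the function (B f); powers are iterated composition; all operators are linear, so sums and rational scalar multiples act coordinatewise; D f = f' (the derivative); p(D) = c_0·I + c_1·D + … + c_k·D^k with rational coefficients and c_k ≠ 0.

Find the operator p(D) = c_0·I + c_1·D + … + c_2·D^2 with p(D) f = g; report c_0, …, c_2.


p(D) = -4·I + 3·D − (3/2)·D^2, i.e. c_0 = -4, c_1 = 3, c_2 = -3/2

D^0 f = -3x^5 + (3/2)x^3 + 1
D^1 f = -15x^4 + (9/2)x^2
D^2 f = -60x^3 + 9x
matching coefficients of g against c_0 f + c_1 Df + … from the top degree down determines the c_i
solution: c_0 = -4, c_1 = 3, c_2 = -3/2


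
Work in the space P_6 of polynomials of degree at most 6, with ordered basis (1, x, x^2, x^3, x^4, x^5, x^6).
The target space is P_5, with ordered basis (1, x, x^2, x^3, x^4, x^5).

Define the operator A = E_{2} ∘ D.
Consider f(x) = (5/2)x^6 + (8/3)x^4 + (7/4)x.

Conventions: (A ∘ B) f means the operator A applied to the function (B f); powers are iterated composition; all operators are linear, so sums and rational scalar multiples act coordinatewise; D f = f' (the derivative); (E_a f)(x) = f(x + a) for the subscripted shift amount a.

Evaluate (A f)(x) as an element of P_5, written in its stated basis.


the result is g(x) = 15x^5 + 150x^4 + (1832/3)x^3 + 1264x^2 + 1328x + 6805/12

D f = 15x^5 + (32/3)x^3 + 7/4
E_{2} D f = 15x^5 + 150x^4 + (1832/3)x^3 + 1264x^2 + 1328x + 6805/12


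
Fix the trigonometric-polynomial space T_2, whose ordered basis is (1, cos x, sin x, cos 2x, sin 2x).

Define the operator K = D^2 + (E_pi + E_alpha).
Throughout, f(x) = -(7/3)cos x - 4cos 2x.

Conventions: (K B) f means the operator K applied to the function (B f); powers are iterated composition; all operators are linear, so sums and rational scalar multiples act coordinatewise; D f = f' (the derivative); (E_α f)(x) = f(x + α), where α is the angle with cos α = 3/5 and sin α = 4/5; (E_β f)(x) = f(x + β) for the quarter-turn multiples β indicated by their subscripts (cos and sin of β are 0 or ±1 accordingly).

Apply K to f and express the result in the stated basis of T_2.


the image equals g(x) = (49/15)cos x + (28/15)sin x + (328/25)cos 2x + (96/25)sin 2x

D f = (7/3)sin x + 8sin 2x
D D f = (7/3)cos x + 16cos 2x
E_pi f = (7/3)cos x - 4cos 2x
E_alpha f = -(7/5)cos x + (28/15)sin x + (28/25)cos 2x + (96/25)sin 2x
(E_pi + E_alpha) f = (14/15)cos x + (28/15)sin x - (72/25)cos 2x + (96/25)sin 2x
(D^2 + (E_pi + E_alpha)) f = (49/15)cos x + (28/15)sin x + (328/25)cos 2x + (96/25)sin 2x


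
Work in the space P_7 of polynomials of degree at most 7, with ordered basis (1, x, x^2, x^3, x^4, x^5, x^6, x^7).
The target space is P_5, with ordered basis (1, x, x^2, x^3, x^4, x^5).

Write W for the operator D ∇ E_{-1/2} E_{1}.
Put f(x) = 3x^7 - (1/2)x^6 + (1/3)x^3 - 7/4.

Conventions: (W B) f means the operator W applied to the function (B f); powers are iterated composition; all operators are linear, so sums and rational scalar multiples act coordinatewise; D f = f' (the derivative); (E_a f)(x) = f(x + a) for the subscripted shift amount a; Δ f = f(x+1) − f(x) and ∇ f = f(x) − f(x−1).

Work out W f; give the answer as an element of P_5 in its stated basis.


E_{1} f = 3x^7 + (41/2)x^6 + 60x^5 + (195/2)x^4 + (286/3)x^3 + (113/2)x^2 + 19x + 13/12
E_{-1/2} E_{1} f = 3x^7 + 10x^6 + (57/4)x^5 + (45/4)x^4 + (271/48)x^3 + 2x^2 + (31/64)x - 325/192
∇ E_{-1/2} E_{1} f = 21x^6 - 3x^5 + (105/4)x^4 - (5/2)x^3 + (79/16)x^2 - (3/16)x + 25/192
D (∇ E_{-1/2} E_{1}) f = 126x^5 - 15x^4 + 105x^3 - (15/2)x^2 + (79/8)x - 3/16

g(x) = 126x^5 - 15x^4 + 105x^3 - (15/2)x^2 + (79/8)x - 3/16


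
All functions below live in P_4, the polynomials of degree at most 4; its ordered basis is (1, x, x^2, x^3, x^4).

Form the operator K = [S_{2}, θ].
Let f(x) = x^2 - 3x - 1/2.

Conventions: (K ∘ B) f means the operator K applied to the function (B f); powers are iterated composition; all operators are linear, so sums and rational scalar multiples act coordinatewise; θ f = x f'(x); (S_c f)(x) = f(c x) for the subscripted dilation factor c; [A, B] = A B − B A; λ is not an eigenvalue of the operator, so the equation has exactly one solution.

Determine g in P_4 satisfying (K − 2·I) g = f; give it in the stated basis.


write g with unknown coordinates in the stated basis and equate coefficients in (K − 2·I) g = f
solving from the highest basis element down gives g = -(1/2)x^2 + (3/2)x + 1/4
check: K g = 0
so K g − 2·g = x^2 - 3x - 1/2 = f ✓

g(x) = -(1/2)x^2 + (3/2)x + 1/4


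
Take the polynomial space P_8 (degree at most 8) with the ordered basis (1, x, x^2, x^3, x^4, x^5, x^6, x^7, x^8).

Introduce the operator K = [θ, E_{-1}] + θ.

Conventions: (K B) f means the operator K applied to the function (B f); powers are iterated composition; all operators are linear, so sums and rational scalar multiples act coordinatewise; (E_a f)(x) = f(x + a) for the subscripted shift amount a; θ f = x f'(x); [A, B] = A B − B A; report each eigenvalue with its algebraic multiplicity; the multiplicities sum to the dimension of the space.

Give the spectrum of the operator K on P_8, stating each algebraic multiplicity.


image of 1: 0
image of x: x + 1
image of x^2: 2x^2 + 2x - 2
image of x^3: 3x^3 + 3x^2 - 6x + 3
image of x^4: 4x^4 + 4x^3 - 12x^2 + 12x - 4
image of x^5: 5x^5 + 5x^4 - 20x^3 + 30x^2 - 20x + 5
image of x^6: 6x^6 + 6x^5 - 30x^4 + 60x^3 - 60x^2 + 30x - 6
image of x^7: 7x^7 + 7x^6 - 42x^5 + 105x^4 - 140x^3 + 105x^2 - 42x + 7
image of x^8: 8x^8 + 8x^7 - 56x^6 + 168x^5 - 280x^4 + 280x^3 - 168x^2 + 56x - 8
the matrix is upper triangular; its diagonal is (0, 1, 2, 3, 4, 5, 6, 7, 8)
for a triangular matrix the eigenvalues are the diagonal entries, with algebraic multiplicity their repetition count

λ = 0 (multiplicity 1), λ = 1 (multiplicity 1), λ = 2 (multiplicity 1), λ = 3 (multiplicity 1), λ = 4 (multiplicity 1), λ = 5 (multiplicity 1), λ = 6 (multiplicity 1), λ = 7 (multiplicity 1), λ = 8 (multiplicity 1)


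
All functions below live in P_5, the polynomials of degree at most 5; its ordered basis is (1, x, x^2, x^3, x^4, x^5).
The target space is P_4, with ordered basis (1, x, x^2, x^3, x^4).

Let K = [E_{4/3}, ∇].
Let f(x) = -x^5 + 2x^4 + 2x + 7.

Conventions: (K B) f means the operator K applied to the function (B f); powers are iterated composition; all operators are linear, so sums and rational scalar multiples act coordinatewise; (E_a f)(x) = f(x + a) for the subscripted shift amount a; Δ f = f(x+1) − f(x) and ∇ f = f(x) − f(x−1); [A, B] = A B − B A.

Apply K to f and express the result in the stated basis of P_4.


∇ f = -5x^4 + 18x^3 - 22x^2 + 13x - 1
E_{4/3} ∇ f = -5x^4 - (26/3)x^3 - (10/3)x^2 + (79/27)x + 331/81
E_{4/3} f = -x^5 - (14/3)x^4 - (64/9)x^3 - (64/27)x^2 + (418/81)x + 2861/243
∇ E_{4/3} f = -5x^4 - (26/3)x^3 - (10/3)x^2 + (79/27)x + 331/81
[E_{4/3}, ∇] f = 0

the image equals g(x) = 0


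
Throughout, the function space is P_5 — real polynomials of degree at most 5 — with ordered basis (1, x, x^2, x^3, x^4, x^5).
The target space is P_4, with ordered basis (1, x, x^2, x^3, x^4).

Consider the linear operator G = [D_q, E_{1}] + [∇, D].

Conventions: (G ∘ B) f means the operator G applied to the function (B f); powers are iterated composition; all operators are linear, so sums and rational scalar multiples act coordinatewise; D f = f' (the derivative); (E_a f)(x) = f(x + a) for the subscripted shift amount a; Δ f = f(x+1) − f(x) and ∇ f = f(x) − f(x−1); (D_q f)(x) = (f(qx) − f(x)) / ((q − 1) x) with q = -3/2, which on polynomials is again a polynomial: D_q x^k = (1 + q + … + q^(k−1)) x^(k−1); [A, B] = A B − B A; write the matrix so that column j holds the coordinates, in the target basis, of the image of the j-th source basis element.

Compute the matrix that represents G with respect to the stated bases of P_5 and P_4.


the matrix is [[0, 0, 5/2, 5/4, 45/8, 25/16]; [0, 0, 0, -5, 15/8, -75/4]; [0, 0, 0, 0, 95/8, -25/8]; [0, 0, 0, 0, 0, -175/8]; [0, 0, 0, 0, 0, 0]] (rows listed top to bottom)

image of 1: 0
image of x: 0
image of x^2: 5/2
image of x^3: -5x + 5/4
image of x^4: (95/8)x^2 + (15/8)x + 45/8
image of x^5: -(175/8)x^3 - (25/8)x^2 - (75/4)x + 25/16
each image's coordinates form column j of the matrix


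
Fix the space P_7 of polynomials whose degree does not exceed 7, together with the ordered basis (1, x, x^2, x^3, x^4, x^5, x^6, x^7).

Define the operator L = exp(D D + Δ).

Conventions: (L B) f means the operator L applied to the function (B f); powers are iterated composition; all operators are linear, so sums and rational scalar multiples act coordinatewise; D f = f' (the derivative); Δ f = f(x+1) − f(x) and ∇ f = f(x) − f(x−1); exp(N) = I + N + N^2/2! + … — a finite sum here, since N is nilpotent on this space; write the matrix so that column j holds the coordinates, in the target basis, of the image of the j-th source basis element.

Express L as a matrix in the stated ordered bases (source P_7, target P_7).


image of 1: 1
image of x: x + 1
image of x^2: x^2 + 2x + 4
image of x^3: x^3 + 3x^2 + 12x + 11
image of x^4: x^4 + 4x^3 + 24x^2 + 44x + 51
image of x^5: x^5 + 5x^4 + 40x^3 + 110x^2 + 255x + 212
image of x^6: x^6 + 6x^5 + 60x^4 + 220x^3 + 765x^2 + 1272x + 1133
image of x^7: x^7 + 7x^6 + 84x^5 + 385x^4 + 1785x^3 + 4452x^2 + 7931x + 6001
each image's coordinates form column j of the matrix

the matrix is [[1, 1, 4, 11, 51, 212, 1133, 6001]; [0, 1, 2, 12, 44, 255, 1272, 7931]; [0, 0, 1, 3, 24, 110, 765, 4452]; [0, 0, 0, 1, 4, 40, 220, 1785]; [0, 0, 0, 0, 1, 5, 60, 385]; [0, 0, 0, 0, 0, 1, 6, 84]; [0, 0, 0, 0, 0, 0, 1, 7]; [0, 0, 0, 0, 0, 0, 0, 1]] (rows listed top to bottom)


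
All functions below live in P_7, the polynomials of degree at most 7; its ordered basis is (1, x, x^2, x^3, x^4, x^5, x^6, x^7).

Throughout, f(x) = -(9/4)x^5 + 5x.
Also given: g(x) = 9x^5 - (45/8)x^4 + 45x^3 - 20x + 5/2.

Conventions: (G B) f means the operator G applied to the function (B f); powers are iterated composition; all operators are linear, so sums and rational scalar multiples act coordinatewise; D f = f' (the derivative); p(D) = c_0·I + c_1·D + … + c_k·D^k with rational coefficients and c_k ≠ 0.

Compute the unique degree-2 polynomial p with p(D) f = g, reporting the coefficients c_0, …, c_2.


p(D) = -4·I + (1/2)·D − D^2, i.e. c_0 = -4, c_1 = 1/2, c_2 = -1

D^0 f = -(9/4)x^5 + 5x
D^1 f = -(45/4)x^4 + 5
D^2 f = -45x^3
matching coefficients of g against c_0 f + c_1 Df + … from the top degree down determines the c_i
solution: c_0 = -4, c_1 = 1/2, c_2 = -1


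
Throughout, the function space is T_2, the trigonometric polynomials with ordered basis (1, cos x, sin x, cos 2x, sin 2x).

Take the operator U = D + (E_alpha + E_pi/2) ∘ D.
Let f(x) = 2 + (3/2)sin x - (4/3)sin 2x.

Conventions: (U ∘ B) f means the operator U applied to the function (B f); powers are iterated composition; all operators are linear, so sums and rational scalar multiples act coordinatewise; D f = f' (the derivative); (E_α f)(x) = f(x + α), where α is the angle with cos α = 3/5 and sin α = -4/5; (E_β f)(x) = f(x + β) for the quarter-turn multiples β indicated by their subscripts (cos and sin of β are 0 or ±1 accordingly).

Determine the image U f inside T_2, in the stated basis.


D f = (3/2)cos x - (8/3)cos 2x
D f = (3/2)cos x - (8/3)cos 2x
E_alpha D f = (9/10)cos x + (6/5)sin x + (56/75)cos 2x - (64/25)sin 2x
E_pi/2 D f = -(3/2)sin x + (8/3)cos 2x
(E_alpha + E_pi/2) D f = (9/10)cos x - (3/10)sin x + (256/75)cos 2x - (64/25)sin 2x
(D + (E_alpha + E_pi/2) ∘ D) f = (12/5)cos x - (3/10)sin x + (56/75)cos 2x - (64/25)sin 2x

the image equals g(x) = (12/5)cos x - (3/10)sin x + (56/75)cos 2x - (64/25)sin 2x
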